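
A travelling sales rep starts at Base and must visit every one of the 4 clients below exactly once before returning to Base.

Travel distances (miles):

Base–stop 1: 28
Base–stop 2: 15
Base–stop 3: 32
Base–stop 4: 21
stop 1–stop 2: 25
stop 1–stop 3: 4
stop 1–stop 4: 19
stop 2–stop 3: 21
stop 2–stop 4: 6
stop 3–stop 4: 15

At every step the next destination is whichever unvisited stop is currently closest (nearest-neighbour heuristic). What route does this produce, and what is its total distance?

At Base the remaining stops are stop 2 15, stop 4 21, stop 1 28, stop 3 32; go to stop 2.
At stop 2 the remaining stops are stop 4 6, stop 3 21, stop 1 25; go to stop 4.
At stop 4 the remaining stops are stop 3 15, stop 1 19; go to stop 3.
At stop 3 the remaining stops are stop 1 4; go to stop 1.
Return stop 1→Base: 28.
Total = 15 + 6 + 15 + 4 + 28 = 68.

68 miles along Base → stop 2 → stop 4 → stop 3 → stop 1 → Base.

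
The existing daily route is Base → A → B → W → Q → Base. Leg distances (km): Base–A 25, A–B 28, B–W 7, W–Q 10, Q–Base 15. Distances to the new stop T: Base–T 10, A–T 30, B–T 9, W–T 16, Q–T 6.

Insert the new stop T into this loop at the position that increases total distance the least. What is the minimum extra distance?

Insertion cost between consecutive stops i–j is d(i,T) + d(T,j) − d(i,j):
  between Base and A: 10 + 30 − 25 = 15
  between A and B: 30 + 9 − 28 = 11
  between B and W: 9 + 16 − 7 = 18
  between W and Q: 16 + 6 − 10 = 12
  between Q and Base: 6 + 10 − 15 = 1
Cheapest insertion is between Q and Base, adding 1.
New total = 85 + 1 = 86.

+1 km — insert T between Q and Base.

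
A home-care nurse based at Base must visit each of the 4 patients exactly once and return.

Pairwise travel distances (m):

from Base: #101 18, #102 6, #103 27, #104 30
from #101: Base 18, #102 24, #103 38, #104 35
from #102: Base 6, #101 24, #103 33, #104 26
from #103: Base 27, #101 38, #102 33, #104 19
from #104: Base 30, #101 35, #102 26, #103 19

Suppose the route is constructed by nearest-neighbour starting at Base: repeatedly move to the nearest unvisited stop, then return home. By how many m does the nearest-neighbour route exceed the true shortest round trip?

Base: #102=6, #101=18, #103=27, #104=30 ⇒ #102
#102: #101=24, #104=26, #103=33 ⇒ #101
#101: #104=35, #103=38 ⇒ #104
#104: #103=19 ⇒ #103
NN route Base → #102 → #101 → #104 → #103 → Base costs 111.
Optimal: Base → #101 → #103 → #104 → #102 → Base costs 107 (by enumerating all 12 distinct tours).
Excess = 111 − 107 = 4.

Excess over optimum: 4 m.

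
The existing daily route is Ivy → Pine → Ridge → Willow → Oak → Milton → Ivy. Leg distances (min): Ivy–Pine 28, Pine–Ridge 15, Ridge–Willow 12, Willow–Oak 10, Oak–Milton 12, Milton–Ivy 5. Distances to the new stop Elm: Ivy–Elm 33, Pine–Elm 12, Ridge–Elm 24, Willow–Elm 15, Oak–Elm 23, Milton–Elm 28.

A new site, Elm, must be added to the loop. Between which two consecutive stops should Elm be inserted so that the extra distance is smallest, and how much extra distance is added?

Adding 17 min by placing Elm on the Ivy–Pine leg.

Insertion cost between consecutive stops i–j is d(i,Elm) + d(Elm,j) − d(i,j):
  between Ivy and Pine: 33 + 12 − 28 = 17
  between Pine and Ridge: 12 + 24 − 15 = 21
  between Ridge and Willow: 24 + 15 − 12 = 27
  between Willow and Oak: 15 + 23 − 10 = 28
  between Oak and Milton: 23 + 28 − 12 = 39
  between Milton and Ivy: 28 + 33 − 5 = 56
Cheapest insertion is between Ivy and Pine, adding 17.
New total = 82 + 17 = 99.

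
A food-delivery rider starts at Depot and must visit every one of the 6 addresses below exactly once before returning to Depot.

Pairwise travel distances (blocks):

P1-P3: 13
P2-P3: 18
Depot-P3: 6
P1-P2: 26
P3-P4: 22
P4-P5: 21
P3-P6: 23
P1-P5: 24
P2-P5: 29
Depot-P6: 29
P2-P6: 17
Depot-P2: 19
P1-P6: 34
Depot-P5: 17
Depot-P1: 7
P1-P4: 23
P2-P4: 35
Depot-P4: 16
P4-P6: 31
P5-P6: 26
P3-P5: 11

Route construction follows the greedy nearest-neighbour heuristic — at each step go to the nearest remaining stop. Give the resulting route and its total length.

From Depot: distances to unvisited — P3=6, P1=7, P4=16, P5=17, P2=19, P6=29. Nearest is P3 (6).
From P3: distances to unvisited — P5=11, P1=13, P2=18, P4=22, P6=23. Nearest is P5 (11).
From P5: distances to unvisited — P4=21, P1=24, P6=26, P2=29. Nearest is P4 (21).
From P4: distances to unvisited — P1=23, P6=31, P2=35. Nearest is P1 (23).
From P1: distances to unvisited — P2=26, P6=34. Nearest is P2 (26).
From P2: distances to unvisited — P6=17. Nearest is P6 (17).
Return P6→Depot: 29.
Total = 6 + 11 + 21 + 23 + 26 + 17 + 29 = 133.

Nearest-neighbour total = 133 blocks; route Depot → P3 → P5 → P4 → P1 → P2 → P6 → Depot.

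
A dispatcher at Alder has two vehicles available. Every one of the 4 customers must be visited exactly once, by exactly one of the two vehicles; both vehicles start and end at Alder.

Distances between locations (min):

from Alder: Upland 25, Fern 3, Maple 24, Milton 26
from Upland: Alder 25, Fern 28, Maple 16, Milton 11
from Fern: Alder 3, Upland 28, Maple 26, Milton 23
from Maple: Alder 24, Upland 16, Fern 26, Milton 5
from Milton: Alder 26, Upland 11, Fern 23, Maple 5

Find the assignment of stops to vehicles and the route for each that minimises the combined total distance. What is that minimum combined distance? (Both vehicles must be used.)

Try each way of splitting the stops between the two vehicles (each non-empty) and, for each split, find the best tour for each vehicle:
  {Upland} + {Fern, Maple, Milton}: 50 + 55 = 105
  {Fern} + {Upland, Maple, Milton}: 6 + 65 = 71
  {Upland, Fern} + {Maple, Milton}: 56 + 55 = 111
  {Maple} + {Upland, Fern, Milton}: 48 + 62 = 110
  {Upland, Maple} + {Fern, Milton}: 65 + 52 = 117
  {Fern, Maple} + {Upland, Milton}: 53 + 62 = 115
  … (7 splits in total)
Best: vehicle 1 Alder → Fern → Alder = 6; vehicle 2 Alder → Upland → Milton → Maple → Alder = 65; combined 71.

71 min — the smallest possible combined total.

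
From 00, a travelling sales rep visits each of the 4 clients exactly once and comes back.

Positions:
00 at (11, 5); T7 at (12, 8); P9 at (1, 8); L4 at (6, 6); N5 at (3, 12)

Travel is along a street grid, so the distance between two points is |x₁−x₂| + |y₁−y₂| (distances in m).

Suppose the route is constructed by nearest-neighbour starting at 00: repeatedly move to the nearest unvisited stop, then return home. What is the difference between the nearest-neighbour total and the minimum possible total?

00: T7=4, L4=6, P9=13, N5=15 ⇒ T7
T7: L4=8, P9=11, N5=13 ⇒ L4
L4: P9=7, N5=9 ⇒ P9
P9: N5=6 ⇒ N5
NN route 00 → T7 → L4 → P9 → N5 → 00 costs 40.
Optimal: 00 → T7 → P9 → N5 → L4 → 00 costs 36 (by enumerating all 12 distinct tours).
Excess = 40 − 36 = 4.

4 m longer than the optimal tour.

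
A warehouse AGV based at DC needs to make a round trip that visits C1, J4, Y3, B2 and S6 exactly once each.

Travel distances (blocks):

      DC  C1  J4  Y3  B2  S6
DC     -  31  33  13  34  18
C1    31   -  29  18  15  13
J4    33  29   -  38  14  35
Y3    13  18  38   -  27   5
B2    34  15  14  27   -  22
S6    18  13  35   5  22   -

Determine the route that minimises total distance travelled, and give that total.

93 blocks — the shortest possible round trip.

DC - C1 - J4 - Y3 - B2 - S6 - DC: 31+29+38+27+22+18 = 165
DC - C1 - J4 - Y3 - S6 - B2 - DC: 31+29+38+5+22+34 = 159
DC - C1 - J4 - B2 - Y3 - S6 - DC: 31+29+14+27+5+18 = 124
DC - C1 - J4 - B2 - S6 - Y3 - DC: 31+29+14+22+5+13 = 114
DC - C1 - J4 - S6 - Y3 - B2 - DC: 31+29+35+5+27+34 = 161
DC - C1 - J4 - S6 - B2 - Y3 - DC: 31+29+35+22+27+13 = 157
DC - C1 - Y3 - J4 - B2 - S6 - DC: 31+18+38+14+22+18 = 141
DC - C1 - Y3 - J4 - S6 - B2 - DC: 31+18+38+35+22+34 = 178
DC - C1 - Y3 - B2 - J4 - S6 - DC: 31+18+27+14+35+18 = 143
DC - C1 - Y3 - B2 - S6 - J4 - DC: 31+18+27+22+35+33 = 166
DC - C1 - Y3 - S6 - J4 - B2 - DC: 31+18+5+35+14+34 = 137
DC - C1 - Y3 - S6 - B2 - J4 - DC: 31+18+5+22+14+33 = 123
DC - C1 - B2 - J4 - Y3 - S6 - DC: 31+15+14+38+5+18 = 121
DC - C1 - B2 - J4 - S6 - Y3 - DC: 31+15+14+35+5+13 = 113
… (46 more)
DC - J4 - B2 - C1 - S6 - Y3 - DC: 33+14+15+13+5+13 = 93  ← best
The minimum is 93.
One optimal route: DC → J4 → B2 → C1 → S6 → Y3 → DC (or its reverse).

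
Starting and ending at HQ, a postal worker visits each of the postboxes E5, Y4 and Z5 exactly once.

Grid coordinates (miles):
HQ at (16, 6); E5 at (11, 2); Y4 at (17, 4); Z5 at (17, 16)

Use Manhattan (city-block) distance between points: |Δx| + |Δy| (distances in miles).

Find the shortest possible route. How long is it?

40 miles — the shortest possible round trip.

With 3 stops there are 3!/2 = 3 distinct round trips (a route and its reverse cost the same).
HQ-E5-Y4-Z5-HQ: 9+8+12+11 = 40
HQ-E5-Z5-Y4-HQ: 9+20+12+3 = 44
HQ-Y4-E5-Z5-HQ: 3+8+20+11 = 42
The minimum is 40.
One optimal route: HQ → E5 → Y4 → Z5 → HQ (or its reverse).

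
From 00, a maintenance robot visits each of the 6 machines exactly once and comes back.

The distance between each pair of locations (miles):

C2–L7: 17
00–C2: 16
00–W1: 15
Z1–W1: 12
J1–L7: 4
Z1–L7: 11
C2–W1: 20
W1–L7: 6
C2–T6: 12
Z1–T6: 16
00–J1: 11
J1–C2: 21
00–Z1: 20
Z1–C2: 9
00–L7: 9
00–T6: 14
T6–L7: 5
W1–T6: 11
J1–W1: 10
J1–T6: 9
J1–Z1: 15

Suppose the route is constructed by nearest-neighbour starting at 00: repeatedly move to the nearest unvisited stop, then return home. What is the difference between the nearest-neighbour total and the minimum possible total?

00: L7=9, J1=11, T6=14, W1=15, C2=16, Z1=20 ⇒ L7
L7: J1=4, T6=5, W1=6, Z1=11, C2=17 ⇒ J1
J1: T6=9, W1=10, Z1=15, C2=21 ⇒ T6
T6: W1=11, C2=12, Z1=16 ⇒ W1
W1: Z1=12, C2=20 ⇒ Z1
Z1: C2=9 ⇒ C2
NN route 00 → L7 → J1 → T6 → W1 → Z1 → C2 → 00 costs 70.
Optimal: 00 → J1 → W1 → Z1 → C2 → T6 → L7 → 00 costs 68 (by enumerating all 360 distinct tours).
Excess = 70 − 68 = 2.

Excess over optimum: 2 miles.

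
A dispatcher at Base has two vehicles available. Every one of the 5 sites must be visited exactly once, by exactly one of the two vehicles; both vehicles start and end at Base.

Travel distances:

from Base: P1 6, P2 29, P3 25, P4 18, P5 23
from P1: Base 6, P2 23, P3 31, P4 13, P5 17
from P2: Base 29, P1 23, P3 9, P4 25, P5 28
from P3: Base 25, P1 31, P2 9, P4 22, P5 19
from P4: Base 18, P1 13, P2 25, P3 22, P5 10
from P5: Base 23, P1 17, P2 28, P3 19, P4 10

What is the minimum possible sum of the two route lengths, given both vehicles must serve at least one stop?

There are 2^4 − 1 = 15 ways to divide the 5 stops into two non-empty groups. For each, the best each vehicle can do is its own shortest tour through its group:
  {P1} + {P2, P3, P4, P5}: 12 + 85 = 97
  {P2} + {P1, P3, P4, P5}: 58 + 73 = 131
  {P1, P2} + {P3, P4, P5}: 58 + 72 = 130
  {P3} + {P1, P2, P4, P5}: 50 + 85 = 135
  {P1, P3} + {P2, P4, P5}: 62 + 85 = 147
  {P2, P3} + {P1, P4, P5}: 63 + 51 = 114
  … (15 splits in total)
Best: vehicle 1 Base → P1 → Base = 12; vehicle 2 Base → P2 → P3 → P5 → P4 → Base = 85; combined 97.

97 — the smallest possible combined total.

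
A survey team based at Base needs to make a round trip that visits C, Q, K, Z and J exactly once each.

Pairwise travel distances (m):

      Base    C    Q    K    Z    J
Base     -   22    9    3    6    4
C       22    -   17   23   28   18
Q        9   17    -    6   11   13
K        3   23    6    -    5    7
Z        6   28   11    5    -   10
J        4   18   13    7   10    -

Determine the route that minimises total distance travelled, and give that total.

Shortest round trip = 56 m.

There are 60 distinct closed tours to check (reversals are equivalent).
Base→C→Q→K→Z→J→Base: 22+17+6+5+10+4 = 64
Base→C→Q→K→J→Z→Base: 22+17+6+7+10+6 = 68
Base→C→Q→Z→K→J→Base: 22+17+11+5+7+4 = 66
Base→C→Q→Z→J→K→Base: 22+17+11+10+7+3 = 70
Base→C→Q→J→K→Z→Base: 22+17+13+7+5+6 = 70
Base→C→Q→J→Z→K→Base: 22+17+13+10+5+3 = 70
Base→C→K→Q→Z→J→Base: 22+23+6+11+10+4 = 76
Base→C→K→Q→J→Z→Base: 22+23+6+13+10+6 = 80
Base→C→K→Z→Q→J→Base: 22+23+5+11+13+4 = 78
Base→C→K→Z→J→Q→Base: 22+23+5+10+13+9 = 82
Base→C→K→J→Q→Z→Base: 22+23+7+13+11+6 = 82
Base→C→K→J→Z→Q→Base: 22+23+7+10+11+9 = 82
Base→C→Z→Q→K→J→Base: 22+28+11+6+7+4 = 78
Base→C→Z→Q→J→K→Base: 22+28+11+13+7+3 = 84
… (46 more)
Base→Z→K→Q→C→J→Base: 6+5+6+17+18+4 = 56  ← best
The minimum is 56.
One optimal route: Base → Z → K → Q → C → J → Base (or its reverse).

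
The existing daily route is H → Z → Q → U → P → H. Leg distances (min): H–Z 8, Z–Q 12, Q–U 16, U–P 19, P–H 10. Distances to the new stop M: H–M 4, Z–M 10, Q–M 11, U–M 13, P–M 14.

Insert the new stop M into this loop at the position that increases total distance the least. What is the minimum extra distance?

Adding 6 min by placing M on the H–Z leg.

Insertion cost between consecutive stops i–j is d(i,M) + d(M,j) − d(i,j):
  between H and Z: 4 + 10 − 8 = 6
  between Z and Q: 10 + 11 − 12 = 9
  between Q and U: 11 + 13 − 16 = 8
  between U and P: 13 + 14 − 19 = 8
  between P and H: 14 + 4 − 10 = 8
Cheapest insertion is between H and Z, adding 6.
New total = 65 + 6 = 71.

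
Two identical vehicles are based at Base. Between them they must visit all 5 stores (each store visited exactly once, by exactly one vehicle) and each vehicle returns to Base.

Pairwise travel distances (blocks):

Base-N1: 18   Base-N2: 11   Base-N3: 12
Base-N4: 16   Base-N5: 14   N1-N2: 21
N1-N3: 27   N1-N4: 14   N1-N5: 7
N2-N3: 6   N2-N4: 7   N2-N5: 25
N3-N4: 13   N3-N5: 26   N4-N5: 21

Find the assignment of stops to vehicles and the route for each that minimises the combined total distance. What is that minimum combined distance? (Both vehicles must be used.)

There are 2^4 − 1 = 15 ways to divide the 5 stops into two non-empty groups. For each, the best each vehicle can do is its own shortest tour through its group:
  {N1} + {N2, N3, N4, N5}: 36 + 60 = 96
  {N2} + {N1, N3, N4, N5}: 22 + 60 = 82
  {N1, N2} + {N3, N4, N5}: 50 + 60 = 110
  {N3} + {N1, N2, N4, N5}: 24 + 53 = 77
  {N1, N3} + {N2, N4, N5}: 57 + 53 = 110
  {N2, N3} + {N1, N4, N5}: 29 + 51 = 80
  … (15 splits in total)
Best: vehicle 1 Base → N3 → Base = 24; vehicle 2 Base → N2 → N4 → N1 → N5 → Base = 53; combined 77.

Minimum combined distance: 77 blocks.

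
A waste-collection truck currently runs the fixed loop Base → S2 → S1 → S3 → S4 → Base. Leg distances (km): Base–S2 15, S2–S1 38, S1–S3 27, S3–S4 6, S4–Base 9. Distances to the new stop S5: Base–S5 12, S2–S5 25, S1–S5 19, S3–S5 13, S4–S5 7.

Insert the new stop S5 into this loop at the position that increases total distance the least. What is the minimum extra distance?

+5 km — insert S5 between S1 and S3.

Insertion cost between consecutive stops i–j is d(i,S5) + d(S5,j) − d(i,j):
  between Base and S2: 12 + 25 − 15 = 22
  between S2 and S1: 25 + 19 − 38 = 6
  between S1 and S3: 19 + 13 − 27 = 5
  between S3 and S4: 13 + 7 − 6 = 14
  between S4 and Base: 7 + 12 − 9 = 10
Cheapest insertion is between S1 and S3, adding 5.
New total = 95 + 5 = 100.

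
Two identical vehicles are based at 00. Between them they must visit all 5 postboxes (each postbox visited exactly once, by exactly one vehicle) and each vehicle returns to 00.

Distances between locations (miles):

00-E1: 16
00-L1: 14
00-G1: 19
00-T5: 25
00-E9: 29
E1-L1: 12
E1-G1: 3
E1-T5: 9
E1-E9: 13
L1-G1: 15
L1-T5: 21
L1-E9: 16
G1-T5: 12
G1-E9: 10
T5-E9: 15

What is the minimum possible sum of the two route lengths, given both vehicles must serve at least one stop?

Try each way of splitting the stops between the two vehicles (each non-empty) and, for each split, find the best tour for each vehicle:
  {E1} + {L1, G1, T5, E9}: 32 + 76 = 108
  {L1} + {E1, G1, T5, E9}: 28 + 69 = 97
  {E1, L1} + {G1, T5, E9}: 42 + 69 = 111
  {G1} + {E1, L1, T5, E9}: 38 + 70 = 108
  {E1, G1} + {L1, T5, E9}: 38 + 70 = 108
  {L1, G1} + {E1, T5, E9}: 48 + 69 = 117
  … (15 splits in total)
Best: vehicle 1 00 → L1 → 00 = 28; vehicle 2 00 → E1 → G1 → E9 → T5 → 00 = 69; combined 97.

Minimum combined distance: 97 miles.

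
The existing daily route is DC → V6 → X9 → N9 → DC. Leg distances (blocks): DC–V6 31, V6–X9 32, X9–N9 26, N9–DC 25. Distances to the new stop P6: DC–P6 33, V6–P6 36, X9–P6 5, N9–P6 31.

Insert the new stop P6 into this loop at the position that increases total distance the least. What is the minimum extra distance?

Adding 9 blocks by placing P6 on the V6–X9 leg.

Insertion cost between consecutive stops i–j is d(i,P6) + d(P6,j) − d(i,j):
  between DC and V6: 33 + 36 − 31 = 38
  between V6 and X9: 36 + 5 − 32 = 9
  between X9 and N9: 5 + 31 − 26 = 10
  between N9 and DC: 31 + 33 − 25 = 39
Cheapest insertion is between V6 and X9, adding 9.
New total = 114 + 9 = 123.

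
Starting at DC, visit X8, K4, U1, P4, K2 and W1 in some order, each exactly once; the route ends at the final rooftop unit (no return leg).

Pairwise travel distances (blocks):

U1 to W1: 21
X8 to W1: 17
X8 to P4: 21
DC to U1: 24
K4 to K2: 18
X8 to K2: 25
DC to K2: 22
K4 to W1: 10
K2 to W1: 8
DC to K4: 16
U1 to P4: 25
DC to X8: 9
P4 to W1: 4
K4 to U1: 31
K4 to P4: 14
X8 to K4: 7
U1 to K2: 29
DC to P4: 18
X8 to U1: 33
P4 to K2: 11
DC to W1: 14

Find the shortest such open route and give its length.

There are 6! = 720 possible orderings.
DC → X8 → K4 → U1 → P4 → K2 → W1: 9+7+31+25+11+8 = 91
DC → X8 → K4 → U1 → P4 → W1 → K2: 9+7+31+25+4+8 = 84
DC → X8 → K4 → U1 → K2 → P4 → W1: 9+7+31+29+11+4 = 91
DC → X8 → K4 → U1 → K2 → W1 → P4: 9+7+31+29+8+4 = 88
DC → X8 → K4 → U1 → W1 → P4 → K2: 9+7+31+21+4+11 = 83
DC → X8 → K4 → U1 → W1 → K2 → P4: 9+7+31+21+8+11 = 87
DC → X8 → K4 → P4 → U1 → K2 → W1: 9+7+14+25+29+8 = 92
DC → X8 → K4 → P4 → U1 → W1 → K2: 9+7+14+25+21+8 = 84
… (712 more)
DC → X8 → K4 → P4 → K2 → W1 → U1: 9+7+14+11+8+21 = 70  ← best
The minimum is 70.
One shortest path: DC → X8 → K4 → P4 → K2 → W1 → U1.

70 blocks — the minimum one-way total.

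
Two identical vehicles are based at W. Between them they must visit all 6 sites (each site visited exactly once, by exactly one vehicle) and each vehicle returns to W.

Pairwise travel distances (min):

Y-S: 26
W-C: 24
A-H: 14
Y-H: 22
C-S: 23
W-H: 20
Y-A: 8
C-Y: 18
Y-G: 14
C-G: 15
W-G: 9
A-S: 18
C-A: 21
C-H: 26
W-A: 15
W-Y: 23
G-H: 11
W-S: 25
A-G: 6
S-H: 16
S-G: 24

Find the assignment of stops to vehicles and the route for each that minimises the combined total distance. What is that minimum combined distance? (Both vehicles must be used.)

Check every non-empty split of the stops between the two vehicles; for each half take its own optimal tour:
  {C} + {Y, A, S, G, H}: 48 + 85 = 133
  {Y} + {C, A, S, G, H}: 46 + 92 = 138
  {C, Y} + {A, S, G, H}: 65 + 69 = 134
  {A} + {C, Y, S, G, H}: 30 + 100 = 130
  {C, A} + {Y, S, G, H}: 60 + 85 = 145
  {Y, A} + {C, S, G, H}: 46 + 83 = 129
  … (31 splits in total)
  {G} + {C, Y, A, S, H}: 18 + 100 = 118  ← best
Best: vehicle 1 W → G → W = 18; vehicle 2 W → A → Y → C → S → H → W = 100; combined 118.

118 min — the smallest possible combined total.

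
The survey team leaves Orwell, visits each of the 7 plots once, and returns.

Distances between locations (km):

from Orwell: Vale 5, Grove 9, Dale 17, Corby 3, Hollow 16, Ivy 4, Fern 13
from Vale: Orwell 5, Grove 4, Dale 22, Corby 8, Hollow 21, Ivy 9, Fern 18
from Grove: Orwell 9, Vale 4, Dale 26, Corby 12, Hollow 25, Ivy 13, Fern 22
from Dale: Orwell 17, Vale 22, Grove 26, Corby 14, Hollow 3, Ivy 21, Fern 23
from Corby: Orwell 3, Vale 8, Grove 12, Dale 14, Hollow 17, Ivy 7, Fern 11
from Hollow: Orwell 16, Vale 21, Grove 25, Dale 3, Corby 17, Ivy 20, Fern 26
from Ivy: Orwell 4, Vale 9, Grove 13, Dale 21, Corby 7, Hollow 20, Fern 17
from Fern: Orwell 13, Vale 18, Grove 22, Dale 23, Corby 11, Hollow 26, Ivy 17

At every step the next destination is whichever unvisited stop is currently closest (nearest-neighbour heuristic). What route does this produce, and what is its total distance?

Total distance 87 km via the nearest-neighbour route Orwell → Corby → Ivy → Vale → Grove → Fern → Dale → Hollow → Orwell.

From Orwell: distances to unvisited — Corby=3, Ivy=4, Vale=5, Grove=9, Fern=13, Hollow=16, Dale=17. Nearest is Corby (3).
From Corby: distances to unvisited — Ivy=7, Vale=8, Fern=11, Grove=12, Dale=14, Hollow=17. Nearest is Ivy (7).
From Ivy: distances to unvisited — Vale=9, Grove=13, Fern=17, Hollow=20, Dale=21. Nearest is Vale (9).
From Vale: distances to unvisited — Grove=4, Fern=18, Hollow=21, Dale=22. Nearest is Grove (4).
From Grove: distances to unvisited — Fern=22, Hollow=25, Dale=26. Nearest is Fern (22).
From Fern: distances to unvisited — Dale=23, Hollow=26. Nearest is Dale (23).
From Dale: distances to unvisited — Hollow=3. Nearest is Hollow (3).
Return Hollow→Orwell: 16.
Total = 3 + 7 + 9 + 4 + 22 + 23 + 3 + 16 = 87.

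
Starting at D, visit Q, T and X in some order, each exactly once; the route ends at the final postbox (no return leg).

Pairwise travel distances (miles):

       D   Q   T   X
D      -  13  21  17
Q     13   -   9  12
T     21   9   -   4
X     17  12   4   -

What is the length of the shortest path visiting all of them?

There are 3! = 6 possible orderings.
D → Q → T → X: 13+9+4 = 26
D → Q → X → T: 13+12+4 = 29
D → T → Q → X: 21+9+12 = 42
D → T → X → Q: 21+4+12 = 37
D → X → Q → T: 17+12+9 = 38
D → X → T → Q: 17+4+9 = 30
The minimum is 26.
One shortest path: D → Q → T → X.

26 miles — the minimum one-way total.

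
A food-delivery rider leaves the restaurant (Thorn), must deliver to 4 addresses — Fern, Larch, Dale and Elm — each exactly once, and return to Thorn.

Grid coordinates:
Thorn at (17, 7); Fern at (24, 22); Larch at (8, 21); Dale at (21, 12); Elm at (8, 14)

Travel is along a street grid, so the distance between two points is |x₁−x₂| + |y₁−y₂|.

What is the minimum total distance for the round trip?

With 4 stops there are 4!/2 = 12 distinct round trips (a route and its reverse cost the same).
Thorn-Fern-Larch-Dale-Elm-Thorn: 22+17+22+15+16 = 92
Thorn-Fern-Larch-Elm-Dale-Thorn: 22+17+7+15+9 = 70
Thorn-Fern-Dale-Larch-Elm-Thorn: 22+13+22+7+16 = 80
Thorn-Fern-Dale-Elm-Larch-Thorn: 22+13+15+7+23 = 80
Thorn-Fern-Elm-Larch-Dale-Thorn: 22+24+7+22+9 = 84
Thorn-Fern-Elm-Dale-Larch-Thorn: 22+24+15+22+23 = 106
Thorn-Larch-Fern-Dale-Elm-Thorn: 23+17+13+15+16 = 84
Thorn-Larch-Fern-Elm-Dale-Thorn: 23+17+24+15+9 = 88
Thorn-Larch-Dale-Fern-Elm-Thorn: 23+22+13+24+16 = 98
Thorn-Larch-Elm-Fern-Dale-Thorn: 23+7+24+13+9 = 76
Thorn-Dale-Fern-Larch-Elm-Thorn: 9+13+17+7+16 = 62
Thorn-Dale-Larch-Fern-Elm-Thorn: 9+22+17+24+16 = 88
The minimum is 62.
One optimal route: Thorn → Dale → Fern → Larch → Elm → Thorn (or its reverse).

62 — the shortest possible round trip.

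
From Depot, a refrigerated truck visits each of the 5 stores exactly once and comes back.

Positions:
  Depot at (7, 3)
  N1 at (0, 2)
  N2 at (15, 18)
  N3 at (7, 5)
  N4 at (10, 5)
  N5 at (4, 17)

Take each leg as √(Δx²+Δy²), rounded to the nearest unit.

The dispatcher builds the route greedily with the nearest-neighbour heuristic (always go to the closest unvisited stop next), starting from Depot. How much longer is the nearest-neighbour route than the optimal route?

Depot: N3=2, N4=4, N1=7, N5=14, N2=17 ⇒ N3
N3: N4=3, N1=8, N5=12, N2=15 ⇒ N4
N4: N1=10, N5=13, N2=14 ⇒ N1
N1: N5=16, N2=22 ⇒ N5
N5: N2=11 ⇒ N2
NN route Depot → N3 → N4 → N1 → N5 → N2 → Depot costs 59.
Optimal: Depot → N1 → N5 → N2 → N4 → N3 → Depot costs 53 (by enumerating all 60 distinct tours).
Excess = 59 − 53 = 6.

The nearest-neighbour route is 6 longer than optimal.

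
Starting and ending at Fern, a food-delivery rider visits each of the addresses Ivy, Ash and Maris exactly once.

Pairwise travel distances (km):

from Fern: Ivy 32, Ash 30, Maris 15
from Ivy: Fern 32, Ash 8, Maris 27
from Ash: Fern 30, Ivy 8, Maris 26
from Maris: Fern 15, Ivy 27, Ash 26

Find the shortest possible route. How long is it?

Minimum total distance: 80 km.

There are 3 distinct closed tours to check (reversals are equivalent).
Fern→Ivy→Ash→Maris→Fern: 32+8+26+15 = 81
Fern→Ivy→Maris→Ash→Fern: 32+27+26+30 = 115
Fern→Ash→Ivy→Maris→Fern: 30+8+27+15 = 80
The minimum is 80.
One optimal route: Fern → Ash → Ivy → Maris → Fern (or its reverse).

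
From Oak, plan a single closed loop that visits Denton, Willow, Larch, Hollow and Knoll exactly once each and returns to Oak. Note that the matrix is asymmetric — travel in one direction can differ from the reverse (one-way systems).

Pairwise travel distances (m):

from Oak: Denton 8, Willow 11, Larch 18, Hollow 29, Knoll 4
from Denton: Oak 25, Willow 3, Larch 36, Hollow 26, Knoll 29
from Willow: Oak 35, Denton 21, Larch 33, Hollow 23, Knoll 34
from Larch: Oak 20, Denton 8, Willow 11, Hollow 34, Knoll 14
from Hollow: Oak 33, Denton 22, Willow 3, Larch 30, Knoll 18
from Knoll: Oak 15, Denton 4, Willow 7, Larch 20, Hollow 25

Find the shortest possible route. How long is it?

Oak-Denton-Willow-Larch-Hollow-Knoll-Oak: 8+3+33+34+18+15 = 111
Oak-Denton-Willow-Larch-Knoll-Hollow-Oak: 8+3+33+14+25+33 = 116
Oak-Denton-Willow-Hollow-Larch-Knoll-Oak: 8+3+23+30+14+15 = 93
Oak-Denton-Willow-Hollow-Knoll-Larch-Oak: 8+3+23+18+20+20 = 92
Oak-Denton-Willow-Knoll-Larch-Hollow-Oak: 8+3+34+20+34+33 = 132
Oak-Denton-Willow-Knoll-Hollow-Larch-Oak: 8+3+34+25+30+20 = 120
Oak-Denton-Larch-Willow-Hollow-Knoll-Oak: 8+36+11+23+18+15 = 111
Oak-Denton-Larch-Willow-Knoll-Hollow-Oak: 8+36+11+34+25+33 = 147
Oak-Denton-Larch-Hollow-Willow-Knoll-Oak: 8+36+34+3+34+15 = 130
Oak-Denton-Larch-Hollow-Knoll-Willow-Oak: 8+36+34+18+7+35 = 138
Oak-Denton-Larch-Knoll-Willow-Hollow-Oak: 8+36+14+7+23+33 = 121
Oak-Denton-Larch-Knoll-Hollow-Willow-Oak: 8+36+14+25+3+35 = 121
Oak-Denton-Hollow-Willow-Larch-Knoll-Oak: 8+26+3+33+14+15 = 99
Oak-Denton-Hollow-Willow-Knoll-Larch-Oak: 8+26+3+34+20+20 = 111
… (106 more)
Oak-Knoll-Denton-Willow-Hollow-Larch-Oak: 4+4+3+23+30+20 = 84  ← best
The minimum is 84.
One optimal route: Oak → Knoll → Denton → Willow → Hollow → Larch → Oak.

84 m — the shortest possible round trip.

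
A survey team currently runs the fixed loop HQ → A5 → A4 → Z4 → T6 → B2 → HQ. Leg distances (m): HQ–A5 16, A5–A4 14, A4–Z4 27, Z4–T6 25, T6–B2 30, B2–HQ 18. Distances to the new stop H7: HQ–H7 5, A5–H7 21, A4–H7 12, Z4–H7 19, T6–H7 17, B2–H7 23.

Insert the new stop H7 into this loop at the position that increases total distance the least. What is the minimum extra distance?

Insertion cost between consecutive stops i–j is d(i,H7) + d(H7,j) − d(i,j):
  between HQ and A5: 5 + 21 − 16 = 10
  between A5 and A4: 21 + 12 − 14 = 19
  between A4 and Z4: 12 + 19 − 27 = 4
  between Z4 and T6: 19 + 17 − 25 = 11
  between T6 and B2: 17 + 23 − 30 = 10
  between B2 and HQ: 23 + 5 − 18 = 10
Cheapest insertion is between A4 and Z4, adding 4.
New total = 130 + 4 = 134.

+4 m — insert H7 between A4 and Z4.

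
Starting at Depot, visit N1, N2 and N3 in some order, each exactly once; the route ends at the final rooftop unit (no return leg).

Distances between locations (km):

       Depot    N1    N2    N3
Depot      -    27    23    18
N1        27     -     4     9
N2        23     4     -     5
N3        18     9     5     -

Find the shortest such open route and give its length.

There are 3! = 6 possible orderings.
Depot → N1 → N2 → N3: 27+4+5 = 36
Depot → N1 → N3 → N2: 27+9+5 = 41
Depot → N2 → N1 → N3: 23+4+9 = 36
Depot → N2 → N3 → N1: 23+5+9 = 37
Depot → N3 → N1 → N2: 18+9+4 = 31
Depot → N3 → N2 → N1: 18+5+4 = 27
The minimum is 27.
One shortest path: Depot → N3 → N2 → N1.

27 km — the minimum one-way total.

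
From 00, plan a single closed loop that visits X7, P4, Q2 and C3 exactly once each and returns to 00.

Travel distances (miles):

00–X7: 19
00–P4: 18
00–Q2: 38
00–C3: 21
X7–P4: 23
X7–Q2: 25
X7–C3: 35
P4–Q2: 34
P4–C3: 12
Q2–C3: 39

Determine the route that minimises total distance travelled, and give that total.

Minimum total distance: 111 miles.

With 4 stops there are 4!/2 = 12 distinct round trips (a route and its reverse cost the same).
00 → X7 → P4 → Q2 → C3 → 00: 19+23+34+39+21 = 136
00 → X7 → P4 → C3 → Q2 → 00: 19+23+12+39+38 = 131
00 → X7 → Q2 → P4 → C3 → 00: 19+25+34+12+21 = 111
00 → X7 → Q2 → C3 → P4 → 00: 19+25+39+12+18 = 113
00 → X7 → C3 → P4 → Q2 → 00: 19+35+12+34+38 = 138
00 → X7 → C3 → Q2 → P4 → 00: 19+35+39+34+18 = 145
00 → P4 → X7 → Q2 → C3 → 00: 18+23+25+39+21 = 126
00 → P4 → X7 → C3 → Q2 → 00: 18+23+35+39+38 = 153
00 → P4 → Q2 → X7 → C3 → 00: 18+34+25+35+21 = 133
00 → P4 → C3 → X7 → Q2 → 00: 18+12+35+25+38 = 128
00 → Q2 → X7 → P4 → C3 → 00: 38+25+23+12+21 = 119
00 → Q2 → P4 → X7 → C3 → 00: 38+34+23+35+21 = 151
The minimum is 111.
One optimal route: 00 → X7 → Q2 → P4 → C3 → 00 (or its reverse).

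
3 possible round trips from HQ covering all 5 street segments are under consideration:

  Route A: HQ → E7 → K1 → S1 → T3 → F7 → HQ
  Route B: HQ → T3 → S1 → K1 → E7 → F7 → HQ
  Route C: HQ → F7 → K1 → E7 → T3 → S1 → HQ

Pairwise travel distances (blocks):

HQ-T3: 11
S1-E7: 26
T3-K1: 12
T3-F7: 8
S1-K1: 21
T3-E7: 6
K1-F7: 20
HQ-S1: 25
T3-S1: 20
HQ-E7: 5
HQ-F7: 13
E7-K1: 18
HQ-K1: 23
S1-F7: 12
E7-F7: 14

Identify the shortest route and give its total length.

Route A: 5 + 18 + 21 + 20 + 8 + 13 = 85
Route B: 11 + 20 + 21 + 18 + 14 + 13 = 97
Route C: 13 + 20 + 18 + 6 + 20 + 25 = 102

Shortest is Route A, total 85 blocks.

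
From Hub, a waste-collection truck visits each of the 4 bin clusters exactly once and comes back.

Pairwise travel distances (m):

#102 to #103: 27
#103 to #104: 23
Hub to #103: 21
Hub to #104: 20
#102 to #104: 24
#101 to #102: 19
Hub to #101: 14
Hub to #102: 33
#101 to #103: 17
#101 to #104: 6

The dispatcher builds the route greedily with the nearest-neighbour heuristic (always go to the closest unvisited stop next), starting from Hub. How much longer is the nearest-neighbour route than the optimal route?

From Hub: #101=14, #104=20, #103=21, #102=33 → choose #101 (14).
From #101: #104=6, #103=17, #102=19 → choose #104 (6).
From #104: #103=23, #102=24 → choose #103 (23).
From #103: #102=27 → choose #102 (27).
NN route Hub → #101 → #104 → #103 → #102 → Hub costs 103.
Optimal: Hub → #101 → #104 → #102 → #103 → Hub costs 92 (by enumerating all 12 distinct tours).
Excess = 103 − 92 = 11.

Excess over optimum: 11 m.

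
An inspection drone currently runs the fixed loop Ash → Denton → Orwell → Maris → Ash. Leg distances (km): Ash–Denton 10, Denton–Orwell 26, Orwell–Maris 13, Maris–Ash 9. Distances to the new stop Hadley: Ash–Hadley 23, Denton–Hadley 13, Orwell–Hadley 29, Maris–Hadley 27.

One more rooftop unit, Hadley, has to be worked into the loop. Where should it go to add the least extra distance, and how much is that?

Insertion cost between consecutive stops i–j is d(i,Hadley) + d(Hadley,j) − d(i,j):
  between Ash and Denton: 23 + 13 − 10 = 26
  between Denton and Orwell: 13 + 29 − 26 = 16
  between Orwell and Maris: 29 + 27 − 13 = 43
  between Maris and Ash: 27 + 23 − 9 = 41
Cheapest insertion is between Denton and Orwell, adding 16.
New total = 58 + 16 = 74.

+16 km — insert Hadley between Denton and Orwell.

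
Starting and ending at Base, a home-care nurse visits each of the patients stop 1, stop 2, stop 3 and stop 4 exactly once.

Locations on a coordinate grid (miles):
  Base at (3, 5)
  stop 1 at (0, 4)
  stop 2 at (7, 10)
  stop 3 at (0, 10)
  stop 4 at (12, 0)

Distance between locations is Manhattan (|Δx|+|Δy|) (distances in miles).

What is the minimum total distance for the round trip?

46 miles — the shortest possible round trip.

Base - stop 1 - stop 2 - stop 3 - stop 4 - Base: 4+13+7+22+14 = 60
Base - stop 1 - stop 2 - stop 4 - stop 3 - Base: 4+13+15+22+8 = 62
Base - stop 1 - stop 3 - stop 2 - stop 4 - Base: 4+6+7+15+14 = 46
Base - stop 1 - stop 3 - stop 4 - stop 2 - Base: 4+6+22+15+9 = 56
Base - stop 1 - stop 4 - stop 2 - stop 3 - Base: 4+16+15+7+8 = 50
Base - stop 1 - stop 4 - stop 3 - stop 2 - Base: 4+16+22+7+9 = 58
Base - stop 2 - stop 1 - stop 3 - stop 4 - Base: 9+13+6+22+14 = 64
Base - stop 2 - stop 1 - stop 4 - stop 3 - Base: 9+13+16+22+8 = 68
Base - stop 2 - stop 3 - stop 1 - stop 4 - Base: 9+7+6+16+14 = 52
Base - stop 2 - stop 4 - stop 1 - stop 3 - Base: 9+15+16+6+8 = 54
Base - stop 3 - stop 1 - stop 2 - stop 4 - Base: 8+6+13+15+14 = 56
Base - stop 3 - stop 2 - stop 1 - stop 4 - Base: 8+7+13+16+14 = 58
The minimum is 46.
One optimal route: Base → stop 1 → stop 3 → stop 2 → stop 4 → Base (or its reverse).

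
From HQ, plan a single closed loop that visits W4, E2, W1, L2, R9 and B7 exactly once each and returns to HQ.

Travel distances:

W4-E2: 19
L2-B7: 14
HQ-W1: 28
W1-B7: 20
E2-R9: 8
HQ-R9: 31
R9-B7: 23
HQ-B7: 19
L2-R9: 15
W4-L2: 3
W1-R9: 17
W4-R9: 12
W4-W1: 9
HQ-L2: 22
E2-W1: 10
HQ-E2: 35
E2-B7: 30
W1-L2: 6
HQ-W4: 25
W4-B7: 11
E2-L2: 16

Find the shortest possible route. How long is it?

HQ - W4 - E2 - W1 - L2 - R9 - B7 - HQ: 25+19+10+6+15+23+19 = 117
HQ - W4 - E2 - W1 - L2 - B7 - R9 - HQ: 25+19+10+6+14+23+31 = 128
HQ - W4 - E2 - W1 - R9 - L2 - B7 - HQ: 25+19+10+17+15+14+19 = 119
HQ - W4 - E2 - W1 - R9 - B7 - L2 - HQ: 25+19+10+17+23+14+22 = 130
HQ - W4 - E2 - W1 - B7 - L2 - R9 - HQ: 25+19+10+20+14+15+31 = 134
HQ - W4 - E2 - W1 - B7 - R9 - L2 - HQ: 25+19+10+20+23+15+22 = 134
HQ - W4 - E2 - L2 - W1 - R9 - B7 - HQ: 25+19+16+6+17+23+19 = 125
HQ - W4 - E2 - L2 - W1 - B7 - R9 - HQ: 25+19+16+6+20+23+31 = 140
… (352 more)
HQ - L2 - W1 - E2 - R9 - W4 - B7 - HQ: 22+6+10+8+12+11+19 = 88  ← best
The minimum is 88.
One optimal route: HQ → L2 → W1 → E2 → R9 → W4 → B7 → HQ (or its reverse).

Minimum total distance: 88.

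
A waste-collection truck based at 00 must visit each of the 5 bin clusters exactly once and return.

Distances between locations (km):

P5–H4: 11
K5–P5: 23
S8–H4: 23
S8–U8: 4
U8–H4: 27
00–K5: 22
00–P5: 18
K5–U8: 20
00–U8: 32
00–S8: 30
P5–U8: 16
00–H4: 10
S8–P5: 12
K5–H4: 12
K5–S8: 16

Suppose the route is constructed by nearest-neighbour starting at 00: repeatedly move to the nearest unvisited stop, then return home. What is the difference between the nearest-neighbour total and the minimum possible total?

From 00: H4=10, P5=18, K5=22, S8=30, U8=32 → choose H4 (10).
From H4: P5=11, K5=12, S8=23, U8=27 → choose P5 (11).
From P5: S8=12, U8=16, K5=23 → choose S8 (12).
From S8: U8=4, K5=16 → choose U8 (4).
From U8: K5=20 → choose K5 (20).
NN route 00 → H4 → P5 → S8 → U8 → K5 → 00 costs 79.
Optimal: 00 → P5 → S8 → U8 → K5 → H4 → 00 costs 76 (by enumerating all 60 distinct tours).
Excess = 79 − 76 = 3.

3 km longer than the optimal tour.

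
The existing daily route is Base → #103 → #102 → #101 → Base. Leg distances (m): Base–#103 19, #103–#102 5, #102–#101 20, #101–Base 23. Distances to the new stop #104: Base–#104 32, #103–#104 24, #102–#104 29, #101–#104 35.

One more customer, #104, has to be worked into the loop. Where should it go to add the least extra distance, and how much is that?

Minimum extra distance: 37 m, inserting #104 between Base and #103.

Insertion cost between consecutive stops i–j is d(i,#104) + d(#104,j) − d(i,j):
  between Base and #103: 32 + 24 − 19 = 37
  between #103 and #102: 24 + 29 − 5 = 48
  between #102 and #101: 29 + 35 − 20 = 44
  between #101 and Base: 35 + 32 − 23 = 44
Cheapest insertion is between Base and #103, adding 37.
New total = 67 + 37 = 104.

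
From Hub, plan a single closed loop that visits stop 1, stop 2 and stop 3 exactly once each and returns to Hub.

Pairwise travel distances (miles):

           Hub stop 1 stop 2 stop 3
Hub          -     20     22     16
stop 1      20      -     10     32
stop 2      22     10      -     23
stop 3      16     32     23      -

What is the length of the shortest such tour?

There are 3 distinct closed tours to check (reversals are equivalent).
Hub → stop 1 → stop 2 → stop 3 → Hub: 20+10+23+16 = 69
Hub → stop 1 → stop 3 → stop 2 → Hub: 20+32+23+22 = 97
Hub → stop 2 → stop 1 → stop 3 → Hub: 22+10+32+16 = 80
The minimum is 69.
One optimal route: Hub → stop 1 → stop 2 → stop 3 → Hub (or its reverse).

Minimum total distance: 69 miles.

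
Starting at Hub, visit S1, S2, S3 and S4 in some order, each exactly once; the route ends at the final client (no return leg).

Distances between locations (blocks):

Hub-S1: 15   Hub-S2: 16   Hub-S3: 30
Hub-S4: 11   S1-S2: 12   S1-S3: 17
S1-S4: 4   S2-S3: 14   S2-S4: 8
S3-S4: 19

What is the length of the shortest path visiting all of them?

41 blocks — the minimum one-way total.

There are 4! = 24 possible orderings.
Hub - S1 - S2 - S3 - S4: 15+12+14+19 = 60
Hub - S1 - S2 - S4 - S3: 15+12+8+19 = 54
Hub - S1 - S3 - S2 - S4: 15+17+14+8 = 54
Hub - S1 - S3 - S4 - S2: 15+17+19+8 = 59
Hub - S1 - S4 - S2 - S3: 15+4+8+14 = 41
Hub - S1 - S4 - S3 - S2: 15+4+19+14 = 52
Hub - S2 - S1 - S3 - S4: 16+12+17+19 = 64
Hub - S2 - S1 - S4 - S3: 16+12+4+19 = 51
Hub - S2 - S3 - S1 - S4: 16+14+17+4 = 51
Hub - S2 - S3 - S4 - S1: 16+14+19+4 = 53
Hub - S2 - S4 - S1 - S3: 16+8+4+17 = 45
Hub - S2 - S4 - S3 - S1: 16+8+19+17 = 60
Hub - S3 - S1 - S2 - S4: 30+17+12+8 = 67
Hub - S3 - S1 - S4 - S2: 30+17+4+8 = 59
… (10 more)
The minimum is 41.
One shortest path: Hub → S1 → S4 → S2 → S3.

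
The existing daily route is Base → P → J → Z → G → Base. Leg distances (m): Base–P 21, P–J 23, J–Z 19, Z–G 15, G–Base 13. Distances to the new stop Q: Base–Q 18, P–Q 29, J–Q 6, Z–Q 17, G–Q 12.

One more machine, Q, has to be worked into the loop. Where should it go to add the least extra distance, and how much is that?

Adding 4 m by placing Q on the J–Z leg.

Insertion cost between consecutive stops i–j is d(i,Q) + d(Q,j) − d(i,j):
  between Base and P: 18 + 29 − 21 = 26
  between P and J: 29 + 6 − 23 = 12
  between J and Z: 6 + 17 − 19 = 4
  between Z and G: 17 + 12 − 15 = 14
  between G and Base: 12 + 18 − 13 = 17
Cheapest insertion is between J and Z, adding 4.
New total = 91 + 4 = 95.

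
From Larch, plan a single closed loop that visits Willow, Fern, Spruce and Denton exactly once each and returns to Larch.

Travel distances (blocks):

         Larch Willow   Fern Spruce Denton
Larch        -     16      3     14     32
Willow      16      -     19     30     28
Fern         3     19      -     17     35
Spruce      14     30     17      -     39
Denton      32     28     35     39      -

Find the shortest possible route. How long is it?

Shortest round trip = 103 blocks.

There are 12 distinct closed tours to check (reversals are equivalent).
Larch → Willow → Fern → Spruce → Denton → Larch: 16+19+17+39+32 = 123
Larch → Willow → Fern → Denton → Spruce → Larch: 16+19+35+39+14 = 123
Larch → Willow → Spruce → Fern → Denton → Larch: 16+30+17+35+32 = 130
Larch → Willow → Spruce → Denton → Fern → Larch: 16+30+39+35+3 = 123
Larch → Willow → Denton → Fern → Spruce → Larch: 16+28+35+17+14 = 110
Larch → Willow → Denton → Spruce → Fern → Larch: 16+28+39+17+3 = 103
Larch → Fern → Willow → Spruce → Denton → Larch: 3+19+30+39+32 = 123
Larch → Fern → Willow → Denton → Spruce → Larch: 3+19+28+39+14 = 103
Larch → Fern → Spruce → Willow → Denton → Larch: 3+17+30+28+32 = 110
Larch → Fern → Denton → Willow → Spruce → Larch: 3+35+28+30+14 = 110
Larch → Spruce → Willow → Fern → Denton → Larch: 14+30+19+35+32 = 130
Larch → Spruce → Fern → Willow → Denton → Larch: 14+17+19+28+32 = 110
The minimum is 103.
One optimal route: Larch → Willow → Denton → Spruce → Fern → Larch (or its reverse).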